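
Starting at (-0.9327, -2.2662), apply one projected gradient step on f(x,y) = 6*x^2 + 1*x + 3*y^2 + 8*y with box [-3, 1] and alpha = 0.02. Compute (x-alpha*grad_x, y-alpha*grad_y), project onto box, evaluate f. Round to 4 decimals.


Step 1: Compute gradient at (-0.9327, -2.2662).
grad_x = 2*6*-0.9327 + 1 = -10.1924
grad_y = 2*3*-2.2662 + 8 = -5.5972
Step 2: Gradient step.
x_raw = -0.9327 - 0.02*-10.1924 = -0.7289
y_raw = -2.2662 - 0.02*-5.5972 = -2.1543
Step 3: Project onto [-3, 1].
x_proj = clip(-0.7289) = -0.7289
y_proj = clip(-2.1543) = -2.1543
Step 4: Evaluate f.
f(-0.7289, -2.1543) = -0.8531


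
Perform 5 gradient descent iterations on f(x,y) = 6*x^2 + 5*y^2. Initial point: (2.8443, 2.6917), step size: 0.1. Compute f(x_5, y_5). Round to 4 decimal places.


Gradient descent on f(x,y) = 6*x^2 + 5*y^2.
Starting point: (2.8443, 2.6917), alpha = 0.1
Step 1: grad_x = 2*6*2.8443 = 34.1316, grad_y = 2*5*2.6917 = 26.917
  x_1 = 2.8443 - 0.1*34.1316 = -0.5689
  y_1 = 2.6917 - 0.1*26.917 = -0.0
Step 2: grad_x = 2*6*-0.5689 = -6.8263, grad_y = 2*5*-0.0 = -0.0
  x_2 = -0.5689 - 0.1*-6.8263 = 0.1138
  y_2 = -0.0 - 0.1*-0.0 = 0.0
Step 3: grad_x = 2*6*0.1138 = 1.3653, grad_y = 2*5*0.0 = 0.0
  x_3 = 0.1138 - 0.1*1.3653 = -0.0228
  y_3 = 0.0 - 0.1*0.0 = 0.0
Step 4: grad_x = 2*6*-0.0228 = -0.2731, grad_y = 2*5*0.0 = 0.0
  x_4 = -0.0228 - 0.1*-0.2731 = 0.0046
  y_4 = 0.0 - 0.1*0.0 = 0.0
Step 5: grad_x = 2*6*0.0046 = 0.0546, grad_y = 2*5*0.0 = 0.0
  x_5 = 0.0046 - 0.1*0.0546 = -0.0009
  y_5 = 0.0 - 0.1*0.0 = 0.0
f(-0.0009, 0.0) = 6*(-0.0009)^2 + 5*0.0^2 = 0.0


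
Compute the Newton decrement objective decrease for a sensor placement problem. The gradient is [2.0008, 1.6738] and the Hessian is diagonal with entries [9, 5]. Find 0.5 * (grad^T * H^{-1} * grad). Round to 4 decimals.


Step 1: H is diagonal, so H^(-1) * g = [0.2223, 0.3348].
Step 2: g^T H^(-1) g = sum_i g_i^2 / H_ii
  = (2.0008)^2/9 + (1.6738)^2/5
  = 0.4448 + 0.5603 = 1.0051
Step 3: Objective decrease = 0.5 * g^T H^(-1) g = 0.5026


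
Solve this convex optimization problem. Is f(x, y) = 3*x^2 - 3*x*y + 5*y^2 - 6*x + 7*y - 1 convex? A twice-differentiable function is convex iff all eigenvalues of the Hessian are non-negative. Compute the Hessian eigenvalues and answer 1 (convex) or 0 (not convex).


The Hessian of f(x,y) = 3*x^2 - 3*x*y + 5*y^2 - 6*x + 7*y - 1 is:
H = [[6, -3], [-3, 10]]
Trace = 6 + 10 = 16
Determinant = 6*10 - (-3)^2 = 51
Discriminant = (16)^2 - 4*51 = 52.0
Eigenvalues: lambda_1 = 4.3944, lambda_2 = 11.6056
The function is convex.

1


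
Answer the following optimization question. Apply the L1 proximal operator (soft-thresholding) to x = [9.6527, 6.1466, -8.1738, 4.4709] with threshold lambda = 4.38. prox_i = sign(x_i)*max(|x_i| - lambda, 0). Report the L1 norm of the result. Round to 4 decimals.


Soft-thresholding with lambda = 4.38:
prox(9.6527) = sign(9.6527)*max(|9.6527| - 4.38, 0) = 5.2727
prox(6.1466) = sign(6.1466)*max(|6.1466| - 4.38, 0) = 1.7666
prox(-8.1738) = sign(-8.1738)*max(|-8.1738| - 4.38, 0) = -3.7938
prox(4.4709) = sign(4.4709)*max(|4.4709| - 4.38, 0) = 0.0909
prox(x) = [5.2727, 1.7666, -3.7938, 0.0909]
||prox(x)||_1 = 5.2727 + 1.7666 + 3.7938 + 0.0909 = 10.924


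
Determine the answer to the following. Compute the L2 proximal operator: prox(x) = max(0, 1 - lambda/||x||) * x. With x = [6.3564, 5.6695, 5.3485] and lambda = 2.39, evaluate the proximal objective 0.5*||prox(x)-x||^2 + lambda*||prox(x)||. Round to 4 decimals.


Step 1: Compute ||x||.
||x|| = 10.0575
Step 2: Compute scaling factor.
scale = max(0, 1 - 2.39/10.0575) = 0.7624
Step 3: prox(x) = [4.8459, 4.3222, 4.0775]
||prox(x)|| = 7.6675
Step 4: Proximal objective.
0.5*||prox-x||^2 = 2.8561
lambda*||prox|| = 18.3253
Total = 21.1814


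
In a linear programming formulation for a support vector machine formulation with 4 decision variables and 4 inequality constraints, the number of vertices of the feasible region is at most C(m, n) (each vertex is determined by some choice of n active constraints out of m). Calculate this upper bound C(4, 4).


Each vertex corresponds to some choice of n active constraints out of m, so the number of vertices is at most C(m, n) = m! / (n!(m-n)!).
m = 4, n = 4
Numerator: 4 * 3 * 2 * 1
Denominator: 4! = 24
C(4, 4) = 1


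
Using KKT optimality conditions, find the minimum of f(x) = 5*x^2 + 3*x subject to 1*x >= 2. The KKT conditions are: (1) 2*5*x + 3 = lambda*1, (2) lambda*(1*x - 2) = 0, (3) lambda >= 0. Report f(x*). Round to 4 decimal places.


Step 1: Try lambda = 0 (constraint inactive).
x_unc = -3/(2*5) = -0.3
Check: 1*-0.3 = -0.3 < 2 -- violated!
Step 2: Constraint must be active: 1*x = 2
x* = 2/1 = 2.0
lambda = (2*5*2.0 + 3)/1 = 23.0
Step 3: Compute optimal value.
f(x*) = 5*2.0^2 + 3*2.0 = 26.0


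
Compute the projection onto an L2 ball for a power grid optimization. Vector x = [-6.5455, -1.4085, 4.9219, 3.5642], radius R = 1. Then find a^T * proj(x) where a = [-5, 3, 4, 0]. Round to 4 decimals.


Step 1: Compute ||x|| (intermediates to 6 decimals).
||x|| = sqrt((-6.5455)^2 + (-1.4085)^2 + 4.9219^2 + 3.5642^2) = 9.041906
Step 2: Project.
Since ||x|| > R, scale = R/||x|| = 1/9.041906 = 0.110596, proj(x) = scale * x
proj(x) = [-0.723906, -0.155774, 0.544342, 0.394186]
Step 3: Dot product.
a^T * proj(x) = -5*(-0.723906) + 3*(-0.155774) + 4*0.544342 + 0*0.394186 = 5.3296


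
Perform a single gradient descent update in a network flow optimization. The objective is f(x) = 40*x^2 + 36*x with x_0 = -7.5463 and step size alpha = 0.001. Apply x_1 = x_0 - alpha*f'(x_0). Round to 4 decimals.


We compute the gradient at x_0 and apply the update.
f'(x) = 80*x + 36
f'(-7.5463) = 80*-7.5463 + 36 = -567.704
x_1 = -7.5463 - 0.001*-567.704 = -6.9786


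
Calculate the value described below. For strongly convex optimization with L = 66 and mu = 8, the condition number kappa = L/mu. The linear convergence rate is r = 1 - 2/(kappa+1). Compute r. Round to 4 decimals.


Step 1: Compute the condition number.
kappa = L/mu = 66/8 = 8.25
Step 2: Compute the convergence rate.
r = 1 - 2/(kappa + 1) = 1 - 2*mu/(L + mu) = (L - mu)/(L + mu) = 58/74 = 0.7838


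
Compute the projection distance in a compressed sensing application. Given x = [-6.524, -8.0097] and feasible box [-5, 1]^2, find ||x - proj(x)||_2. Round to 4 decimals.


Project each component onto [-5, 1].
clip(-6.524) = -5.0, clip(-8.0097) = -5.0
Projection = [-5.0, -5.0]
Squared diffs: [2.3226, 9.0583]
Distance = sqrt(11.3809) = 3.3736


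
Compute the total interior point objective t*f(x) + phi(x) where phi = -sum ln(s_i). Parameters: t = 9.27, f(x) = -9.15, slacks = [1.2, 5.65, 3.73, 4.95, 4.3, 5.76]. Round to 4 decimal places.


Step 1: Compute log-barrier.
ln values: [0.1823, 1.7317, 1.3164, 1.5994, 1.4586, 1.7509]
phi = -(0.1823 + 1.7317 + 1.3164 + 1.5994 + 1.4586 + 1.7509) = -8.0393
Step 2: Compute augmented objective.
t*f(x) = 9.27*-9.15 = -84.8205
Total = -84.8205 - 8.0393 = -92.8598


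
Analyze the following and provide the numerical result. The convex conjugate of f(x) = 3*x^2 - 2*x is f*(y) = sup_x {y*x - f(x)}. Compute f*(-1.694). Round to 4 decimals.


f*(y) = sup_x {y*x - a*x^2 - b*x} = sup_x {(y-b)*x - a*x^2}
FOC: (y - b) - 2a*x = 0 => x* = (y - b)/(2a)
x* = (-1.694 + 2)/(2*3) = 0.051
f*(-1.694) = (y-b)^2/(4a) = (-1.694 + 2)^2/(4*3)
= 0.0936/12 = 0.0078


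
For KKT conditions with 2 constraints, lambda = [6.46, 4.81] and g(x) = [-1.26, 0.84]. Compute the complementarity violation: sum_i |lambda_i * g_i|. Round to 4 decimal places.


KKT complementary slackness check:
lambda_1 * g_1 = 6.46 * -1.26 = -8.1396
lambda_2 * g_2 = 4.81 * 0.84 = 4.0404
Total violation = 8.1396 + 4.0404 = 12.18


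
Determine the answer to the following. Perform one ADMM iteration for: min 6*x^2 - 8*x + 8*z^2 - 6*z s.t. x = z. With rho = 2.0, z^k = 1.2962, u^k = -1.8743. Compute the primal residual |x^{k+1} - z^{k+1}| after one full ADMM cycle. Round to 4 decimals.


ADMM iteration with rho = 2.0, z^k = 1.2962, u^k = -1.8743
Step 1: x-update.
Minimize 6*x^2 - 8*x + (2.0/2)*(x - 1.2962 - 1.8743)^2
FOC: (2*6 + 2.0)*x = 8 + 2.0*(1.2962 + 1.8743)
x^{k+1} = 1.0244
Step 2: z-update.
Minimize 8*z^2 - 6*z + (2.0/2)*(1.0244 - z - 1.8743)^2
FOC: (2*8 + 2.0)*z = 6 + 2.0*(1.0244 - 1.8743)
z^{k+1} = 0.2389
Step 3: u-update.
u^{k+1} = -1.8743 + 1.0244 - 0.2389 = -1.0888
Step 4: Primal residual = |1.0244 - 0.2389| = 0.7855


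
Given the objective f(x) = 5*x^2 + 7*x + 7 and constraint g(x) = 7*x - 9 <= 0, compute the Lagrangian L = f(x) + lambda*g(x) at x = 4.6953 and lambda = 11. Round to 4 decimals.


Step 1: Evaluate f(x).
f(4.6953) = 5*4.6953^2 + 7*4.6953 + 7 = 150.0963
Step 2: Evaluate g(x).
g(4.6953) = 7*4.6953 - 9 = 23.8671
Step 3: Compute Lagrangian.
L = 150.0963 + 11*23.8671 = 412.6344


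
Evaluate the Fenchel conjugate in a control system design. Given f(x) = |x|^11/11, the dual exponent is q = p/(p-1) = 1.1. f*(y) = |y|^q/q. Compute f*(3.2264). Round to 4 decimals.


The conjugate exponent q satisfies 1/p + 1/q = 1.
p = 11, so q = 11/(11 - 1) = 1.1
|y|^q = 3.2264^1.1 = 3.6274
f*(3.2264) = 3.6274 / 1.1 = 3.2976


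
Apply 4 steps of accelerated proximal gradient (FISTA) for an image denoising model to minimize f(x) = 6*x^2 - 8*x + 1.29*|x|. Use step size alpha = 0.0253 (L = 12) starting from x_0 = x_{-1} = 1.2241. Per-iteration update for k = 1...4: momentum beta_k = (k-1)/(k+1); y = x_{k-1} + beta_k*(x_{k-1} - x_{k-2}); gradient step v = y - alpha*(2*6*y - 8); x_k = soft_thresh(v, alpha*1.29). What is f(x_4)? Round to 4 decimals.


FISTA on f(x) = 6*x^2 - 8*x + 1.29*|x|
L = 12, alpha = 0.0253
Iteration 1: beta = 0.0, y = 1.2241 + 0.0*(1.2241 - 1.2241) = 1.2241
  grad(y) = 6.6892, v = y - alpha*grad = 1.0549
  prox(v) = soft_thresh(1.0549, 0.0326) = 1.0222
Iteration 2: beta = 0.3333, y = 1.0222 + 0.3333*(1.0222 - 1.2241) = 0.9549
  grad(y) = 3.4592, v = y - alpha*grad = 0.8674
  prox(v) = soft_thresh(0.8674, 0.0326) = 0.8348
Iteration 3: beta = 0.5, y = 0.8348 + 0.5*(0.8348 - 1.0222) = 0.7411
  grad(y) = 0.8927, v = y - alpha*grad = 0.7185
  prox(v) = soft_thresh(0.7185, 0.0326) = 0.6858
Iteration 4: beta = 0.6, y = 0.6858 + 0.6*(0.6858 - 0.8348) = 0.5965
  grad(y) = -0.8424, v = y - alpha*grad = 0.6178
  prox(v) = soft_thresh(0.6178, 0.0326) = 0.5851
f(x_4) = 6*0.5851^2 - 8*0.5851 + 1.29*|0.5851| = -1.872


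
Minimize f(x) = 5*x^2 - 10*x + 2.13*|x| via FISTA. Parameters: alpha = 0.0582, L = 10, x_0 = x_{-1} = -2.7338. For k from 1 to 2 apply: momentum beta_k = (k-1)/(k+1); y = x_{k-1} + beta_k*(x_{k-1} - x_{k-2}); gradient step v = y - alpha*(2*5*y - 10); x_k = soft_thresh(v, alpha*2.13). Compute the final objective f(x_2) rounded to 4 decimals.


FISTA on f(x) = 5*x^2 - 10*x + 2.13*|x|
L = 10, alpha = 0.0582
Iteration 1: beta = 0.0, y = -2.7338 + 0.0*(-2.7338 + 2.7338) = -2.7338
  grad(y) = -37.338, v = y - alpha*grad = -0.5607
  prox(v) = soft_thresh(-0.5607, 0.124) = -0.4368
Iteration 2: beta = 0.3333, y = -0.4368 + 0.3333*(-0.4368 + 2.7338) = 0.3289
  grad(y) = -6.7108, v = y - alpha*grad = 0.7195
  prox(v) = soft_thresh(0.7195, 0.124) = 0.5955
f(x_2) = 5*0.5955^2 - 10*0.5955 + 2.13*|0.5955| = -2.9135


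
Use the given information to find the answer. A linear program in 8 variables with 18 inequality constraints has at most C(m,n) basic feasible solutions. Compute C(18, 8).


Each vertex corresponds to some choice of n active constraints out of m, so the number of vertices is at most C(m, n) = m! / (n!(m-n)!).
m = 18, n = 8
Numerator: 18 * 17 * 16 * 15 * 14 * 13 * 12 * 11
Denominator: 8! = 40320
C(18, 8) = 43758


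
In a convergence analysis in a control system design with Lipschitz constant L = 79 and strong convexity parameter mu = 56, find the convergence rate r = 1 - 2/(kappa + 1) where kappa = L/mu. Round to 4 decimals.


Step 1: Compute the condition number.
kappa = L/mu = 79/56 = 1.4107
Step 2: Compute the convergence rate.
r = 1 - 2/(kappa + 1) = 1 - 2*mu/(L + mu) = (L - mu)/(L + mu) = 23/135 = 0.1704


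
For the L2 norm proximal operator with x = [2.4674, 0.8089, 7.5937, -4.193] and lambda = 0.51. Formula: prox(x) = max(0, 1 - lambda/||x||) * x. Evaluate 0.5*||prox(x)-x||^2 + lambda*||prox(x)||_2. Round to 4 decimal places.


Step 1: Compute ||x||.
||x|| = 9.0547
Step 2: Compute scaling factor.
scale = max(0, 1 - 0.51/9.0547) = 0.9437
Step 3: prox(x) = [2.3284, 0.7633, 7.166, -3.9568]
||prox(x)|| = 8.5447
Step 4: Proximal objective.
0.5*||prox-x||^2 = 0.1301
lambda*||prox|| = 4.3578
Total = 4.4879


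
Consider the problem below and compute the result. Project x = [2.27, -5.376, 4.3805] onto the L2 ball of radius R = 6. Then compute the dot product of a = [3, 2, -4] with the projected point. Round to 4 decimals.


Step 1: Compute ||x|| (intermediates to 6 decimals).
||x|| = sqrt(2.27^2 + (-5.376)^2 + 4.3805^2) = 7.296784
Step 2: Project.
Since ||x|| > R, scale = R/||x|| = 6/7.296784 = 0.82228, proj(x) = scale * x
proj(x) = [1.866576, -4.420577, 3.601998]
Step 3: Dot product.
a^T * proj(x) = 3*1.866576 + 2*(-4.420577) - 4*3.601998 = -17.6494


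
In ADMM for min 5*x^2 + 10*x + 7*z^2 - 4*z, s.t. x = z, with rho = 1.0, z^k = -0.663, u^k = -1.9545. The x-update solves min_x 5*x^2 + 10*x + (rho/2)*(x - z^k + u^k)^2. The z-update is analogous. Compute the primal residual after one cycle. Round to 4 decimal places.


ADMM iteration with rho = 1.0, z^k = -0.663, u^k = -1.9545
Step 1: x-update.
Minimize 5*x^2 + 10*x + (1.0/2)*(x + 0.663 - 1.9545)^2
FOC: (2*5 + 1.0)*x = -10 + 1.0*(-0.663 + 1.9545)
x^{k+1} = -0.7917
Step 2: z-update.
Minimize 7*z^2 - 4*z + (1.0/2)*(-0.7917 - z - 1.9545)^2
FOC: (2*7 + 1.0)*z = 4 + 1.0*(-0.7917 - 1.9545)
z^{k+1} = 0.0836
Step 3: u-update.
u^{k+1} = -1.9545 - 0.7917 - 0.0836 = -2.8298
Step 4: Primal residual = |-0.7917 - 0.0836| = 0.8753


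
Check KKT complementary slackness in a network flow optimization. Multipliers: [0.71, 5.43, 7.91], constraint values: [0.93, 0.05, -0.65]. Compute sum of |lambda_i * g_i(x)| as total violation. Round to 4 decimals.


KKT complementary slackness check:
lambda_1 * g_1 = 0.71 * 0.93 = 0.6603
lambda_2 * g_2 = 5.43 * 0.05 = 0.2715
lambda_3 * g_3 = 7.91 * -0.65 = -5.1415
Total violation = 0.6603 + 0.2715 + 5.1415 = 6.0733


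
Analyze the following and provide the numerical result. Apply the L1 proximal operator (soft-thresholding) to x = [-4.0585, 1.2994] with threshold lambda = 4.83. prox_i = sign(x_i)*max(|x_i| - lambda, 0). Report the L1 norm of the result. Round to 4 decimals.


Soft-thresholding with lambda = 4.83:
prox(-4.0585) = sign(-4.0585)*max(|-4.0585| - 4.83, 0) = 0.0
prox(1.2994) = sign(1.2994)*max(|1.2994| - 4.83, 0) = 0.0
prox(x) = [0.0, 0.0]
||prox(x)||_1 = 0.0 + 0.0 = 0.0


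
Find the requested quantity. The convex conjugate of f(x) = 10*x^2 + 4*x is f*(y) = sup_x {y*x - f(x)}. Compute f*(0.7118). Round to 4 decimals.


f*(y) = sup_x {y*x - a*x^2 - b*x} = sup_x {(y-b)*x - a*x^2}
FOC: (y - b) - 2a*x = 0 => x* = (y - b)/(2a)
x* = (0.7118 - 4)/(2*10) = -0.1644
f*(0.7118) = (y-b)^2/(4a) = (0.7118 - 4)^2/(4*10)
= 10.8123/40 = 0.2703


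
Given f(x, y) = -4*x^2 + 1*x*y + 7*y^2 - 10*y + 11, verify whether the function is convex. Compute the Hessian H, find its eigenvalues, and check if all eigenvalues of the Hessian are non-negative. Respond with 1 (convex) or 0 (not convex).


The Hessian of f(x,y) = -4*x^2 + 1*x*y + 7*y^2 - 10*y + 11 is:
H = [[-8, 1], [1, 14]]
Trace = -8 + 14 = 6
Determinant = -8*14 - (1)^2 = -113
Discriminant = (6)^2 - 4*-113 = 488.0
Eigenvalues: lambda_1 = -8.0454, lambda_2 = 14.0454
The function is not convex.

0


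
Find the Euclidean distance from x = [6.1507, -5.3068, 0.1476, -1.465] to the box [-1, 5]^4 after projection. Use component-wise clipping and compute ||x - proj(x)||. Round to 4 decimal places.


Project each component onto [-1, 5].
clip(6.1507) = 5.0, clip(-5.3068) = -1.0, clip(0.1476) = 0.1476, clip(-1.465) = -1.0
Projection = [5.0, -1.0, 0.1476, -1.0]
Squared diffs: [1.3241, 18.5485, 0.0, 0.2162]
Distance = sqrt(20.0888) = 4.4821


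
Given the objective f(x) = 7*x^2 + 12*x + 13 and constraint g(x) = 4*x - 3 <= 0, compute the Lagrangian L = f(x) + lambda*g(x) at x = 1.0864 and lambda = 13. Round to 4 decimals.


Step 1: Evaluate f(x).
f(1.0864) = 7*1.0864^2 + 12*1.0864 + 13 = 34.2987
Step 2: Evaluate g(x).
g(1.0864) = 4*1.0864 - 3 = 1.3456
Step 3: Compute Lagrangian.
L = 34.2987 + 13*1.3456 = 51.7915


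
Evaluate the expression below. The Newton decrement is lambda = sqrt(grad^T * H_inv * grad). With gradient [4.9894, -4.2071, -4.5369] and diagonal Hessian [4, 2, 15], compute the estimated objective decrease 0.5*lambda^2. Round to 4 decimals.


Step 1: H is diagonal, so H^(-1) * g = [1.2474, -2.1036, -0.3025].
Step 2: g^T H^(-1) g = sum_i g_i^2 / H_ii
  = (4.9894)^2/4 + (-4.2071)^2/2 + (-4.5369)^2/15
  = 6.2235 + 8.8498 + 1.3722 = 16.4456
Step 3: Objective decrease = 0.5 * g^T H^(-1) g = 8.2228


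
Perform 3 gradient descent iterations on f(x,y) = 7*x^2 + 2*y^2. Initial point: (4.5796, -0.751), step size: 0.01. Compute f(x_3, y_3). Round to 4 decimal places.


Gradient descent on f(x,y) = 7*x^2 + 2*y^2.
Starting point: (4.5796, -0.751), alpha = 0.01
Step 1: grad_x = 2*7*4.5796 = 64.1144, grad_y = 2*2*-0.751 = -3.004
  x_1 = 4.5796 - 0.01*64.1144 = 3.9385
  y_1 = -0.751 - 0.01*-3.004 = -0.721
Step 2: grad_x = 2*7*3.9385 = 55.1384, grad_y = 2*2*-0.721 = -2.8838
  x_2 = 3.9385 - 0.01*55.1384 = 3.3871
  y_2 = -0.721 - 0.01*-2.8838 = -0.6921
Step 3: grad_x = 2*7*3.3871 = 47.419, grad_y = 2*2*-0.6921 = -2.7685
  x_3 = 3.3871 - 0.01*47.419 = 2.9129
  y_3 = -0.6921 - 0.01*-2.7685 = -0.6644
f(2.9129, -0.6644) = 7*2.9129^2 + 2*(-0.6644)^2 = 60.2771


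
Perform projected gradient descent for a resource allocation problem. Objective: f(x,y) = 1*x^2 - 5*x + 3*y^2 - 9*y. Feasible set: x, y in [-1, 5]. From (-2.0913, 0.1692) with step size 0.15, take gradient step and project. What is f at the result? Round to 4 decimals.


Step 1: Compute gradient at (-2.0913, 0.1692).
grad_x = 2*1*-2.0913 - 5 = -9.1826
grad_y = 2*3*0.1692 - 9 = -7.9848
Step 2: Gradient step.
x_raw = -2.0913 - 0.15*-9.1826 = -0.7139
y_raw = 0.1692 - 0.15*-7.9848 = 1.3669
Step 3: Project onto [-1, 5].
x_proj = clip(-0.7139) = -0.7139
y_proj = clip(1.3669) = 1.3669
Step 4: Evaluate f.
f(-0.7139, 1.3669) = -2.6177


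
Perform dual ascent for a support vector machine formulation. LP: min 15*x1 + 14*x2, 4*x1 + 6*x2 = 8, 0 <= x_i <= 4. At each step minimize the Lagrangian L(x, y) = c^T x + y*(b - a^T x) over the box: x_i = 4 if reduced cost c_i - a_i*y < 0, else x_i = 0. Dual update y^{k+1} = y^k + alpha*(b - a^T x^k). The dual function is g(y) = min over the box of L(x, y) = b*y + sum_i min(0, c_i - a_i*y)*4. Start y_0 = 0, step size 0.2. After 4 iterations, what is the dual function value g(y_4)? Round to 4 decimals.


Dual ascent for LP: min 15*x1 + 14*x2, 4*x1 + 6*x2 = 8, 0 <= x_i <= 4
Step 1: y^k = 0.0, reduced costs: (15.0, 14.0)
  x^k = (0.0, 0.0), subgradient = b - a^T x = 8.0
  y^{k+1} = 0.0 + 0.2*8.0 = 1.6
Step 2: y^k = 1.6, reduced costs: (8.6, 4.4)
  x^k = (0.0, 0.0), subgradient = b - a^T x = 8.0
  y^{k+1} = 1.6 + 0.2*8.0 = 3.2
Step 3: y^k = 3.2, reduced costs: (2.2, -5.2)
  x^k = (0.0, 4.0), subgradient = b - a^T x = -16.0
  y^{k+1} = 3.2 + 0.2*-16.0 = 0.0
Step 4: y^k = 0.0, reduced costs: (15.0, 14.0)
  x^k = (0.0, 0.0), subgradient = b - a^T x = 8.0
  y^{k+1} = 0.0 + 0.2*8.0 = 1.6
Dual objective at y_4 = 1.6: reduced costs (8.6, 4.4), box minimizer x = (0.0, 0.0)
g(y_4) = b*y + (c1 - a1*y)*x1 + (c2 - a2*y)*x2 = 8*1.6 + 8.6*0.0 + 4.4*0.0 = 12.8 + 0.0 + 0.0 = 12.8


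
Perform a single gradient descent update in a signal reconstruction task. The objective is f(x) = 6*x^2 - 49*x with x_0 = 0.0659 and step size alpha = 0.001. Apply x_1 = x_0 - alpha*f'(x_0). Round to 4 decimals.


We compute the gradient at x_0 and apply the update.
f'(x) = 12*x - 49
f'(0.0659) = 12*0.0659 - 49 = -48.2092
x_1 = 0.0659 - 0.001*-48.2092 = 0.1141


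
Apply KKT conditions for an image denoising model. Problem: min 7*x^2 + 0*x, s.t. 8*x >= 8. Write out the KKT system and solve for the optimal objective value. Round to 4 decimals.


Step 1: Try lambda = 0 (constraint inactive).
x_unc = 0/(2*7) = 0.0
Check: 8*0.0 = 0.0 < 8 -- violated!
Step 2: Constraint must be active: 8*x = 8
x* = 8/8 = 1.0
lambda = (2*7*1.0 + 0)/8 = 1.75
Step 3: Compute optimal value.
f(x*) = 7*1.0^2 + 0*1.0 = 7.0


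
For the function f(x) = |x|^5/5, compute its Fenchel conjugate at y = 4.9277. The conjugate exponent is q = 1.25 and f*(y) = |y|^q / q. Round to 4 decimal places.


The conjugate exponent q satisfies 1/p + 1/q = 1.
p = 5, so q = 5/(5 - 1) = 1.25
|y|^q = 4.9277^1.25 = 7.3418
f*(4.9277) = 7.3418 / 1.25 = 5.8735


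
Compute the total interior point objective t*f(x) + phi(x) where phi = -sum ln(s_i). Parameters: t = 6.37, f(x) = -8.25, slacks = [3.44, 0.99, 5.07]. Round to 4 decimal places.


Step 1: Compute log-barrier.
ln values: [1.2355, -0.0101, 1.6233]
phi = -(1.2355 - 0.0101 + 1.6233) = -2.8488
Step 2: Compute augmented objective.
t*f(x) = 6.37*-8.25 = -52.5525
Total = -52.5525 - 2.8488 = -55.4013


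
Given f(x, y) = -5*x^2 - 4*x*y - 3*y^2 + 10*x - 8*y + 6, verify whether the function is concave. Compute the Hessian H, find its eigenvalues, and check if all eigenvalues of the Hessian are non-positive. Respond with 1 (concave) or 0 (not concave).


The Hessian of f(x,y) = -5*x^2 - 4*x*y - 3*y^2 + 10*x - 8*y + 6 is:
H = [[-10, -4], [-4, -6]]
Trace = -10 - 6 = -16
Determinant = -10*-6 - (-4)^2 = 44
Discriminant = (-16)^2 - 4*44 = 80.0
Eigenvalues: lambda_1 = -12.4721, lambda_2 = -3.5279
The function is concave.

1


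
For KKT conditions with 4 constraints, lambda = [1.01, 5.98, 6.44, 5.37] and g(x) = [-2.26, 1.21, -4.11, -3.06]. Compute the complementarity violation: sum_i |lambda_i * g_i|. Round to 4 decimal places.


KKT complementary slackness check:
lambda_1 * g_1 = 1.01 * -2.26 = -2.2826
lambda_2 * g_2 = 5.98 * 1.21 = 7.2358
lambda_3 * g_3 = 6.44 * -4.11 = -26.4684
lambda_4 * g_4 = 5.37 * -3.06 = -16.4322
Total violation = 2.2826 + 7.2358 + 26.4684 + 16.4322 = 52.419


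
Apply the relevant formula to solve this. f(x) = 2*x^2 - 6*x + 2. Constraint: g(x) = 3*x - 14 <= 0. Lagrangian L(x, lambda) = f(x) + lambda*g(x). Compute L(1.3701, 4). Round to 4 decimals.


Step 1: Evaluate f(x).
f(1.3701) = 2*1.3701^2 - 6*1.3701 + 2 = -2.4663
Step 2: Evaluate g(x).
g(1.3701) = 3*1.3701 - 14 = -9.8897
Step 3: Compute Lagrangian.
L = -2.4663 + 4*-9.8897 = -42.0251


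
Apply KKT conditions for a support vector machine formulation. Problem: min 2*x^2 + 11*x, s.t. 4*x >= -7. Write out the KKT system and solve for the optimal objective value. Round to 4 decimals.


Step 1: Try lambda = 0 (constraint inactive).
x_unc = -11/(2*2) = -2.75
Check: 4*-2.75 = -11.0 < -7 -- violated!
Step 2: Constraint must be active: 4*x = -7
x* = -7/4 = -1.75
lambda = (2*2*(-1.75) + 11)/4 = 1.0
Step 3: Compute optimal value.
f(x*) = 2*(-1.75)^2 + 11*(-1.75) = -13.125


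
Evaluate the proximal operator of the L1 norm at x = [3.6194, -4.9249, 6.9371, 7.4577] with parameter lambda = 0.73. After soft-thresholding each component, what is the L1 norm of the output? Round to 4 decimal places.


Soft-thresholding with lambda = 0.73:
prox(3.6194) = sign(3.6194)*max(|3.6194| - 0.73, 0) = 2.8894
prox(-4.9249) = sign(-4.9249)*max(|-4.9249| - 0.73, 0) = -4.1949
prox(6.9371) = sign(6.9371)*max(|6.9371| - 0.73, 0) = 6.2071
prox(7.4577) = sign(7.4577)*max(|7.4577| - 0.73, 0) = 6.7277
prox(x) = [2.8894, -4.1949, 6.2071, 6.7277]
||prox(x)||_1 = 2.8894 + 4.1949 + 6.2071 + 6.7277 = 20.0191


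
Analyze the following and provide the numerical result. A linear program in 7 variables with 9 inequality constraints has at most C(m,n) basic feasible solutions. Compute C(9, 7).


Each vertex corresponds to some choice of n active constraints out of m, so the number of vertices is at most C(m, n) = m! / (n!(m-n)!).
m = 9, n = 7
Numerator: 9 * 8 * 7 * 6 * 5 * 4 * 3
Denominator: 7! = 5040
C(9, 7) = 36


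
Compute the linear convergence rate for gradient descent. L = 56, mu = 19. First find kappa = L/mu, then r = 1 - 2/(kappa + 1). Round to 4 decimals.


Step 1: Compute the condition number.
kappa = L/mu = 56/19 = 2.9474
Step 2: Compute the convergence rate.
r = 1 - 2/(kappa + 1) = 1 - 2*mu/(L + mu) = (L - mu)/(L + mu) = 37/75 = 0.4933


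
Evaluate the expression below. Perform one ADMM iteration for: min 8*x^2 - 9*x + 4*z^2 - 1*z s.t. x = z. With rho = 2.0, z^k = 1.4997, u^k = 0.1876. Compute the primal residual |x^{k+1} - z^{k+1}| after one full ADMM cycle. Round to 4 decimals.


ADMM iteration with rho = 2.0, z^k = 1.4997, u^k = 0.1876
Step 1: x-update.
Minimize 8*x^2 - 9*x + (2.0/2)*(x - 1.4997 + 0.1876)^2
FOC: (2*8 + 2.0)*x = 9 + 2.0*(1.4997 - 0.1876)
x^{k+1} = 0.6458
Step 2: z-update.
Minimize 4*z^2 - 1*z + (2.0/2)*(0.6458 - z + 0.1876)^2
FOC: (2*4 + 2.0)*z = 1 + 2.0*(0.6458 + 0.1876)
z^{k+1} = 0.2667
Step 3: u-update.
u^{k+1} = 0.1876 + 0.6458 - 0.2667 = 0.5667
Step 4: Primal residual = |0.6458 - 0.2667| = 0.3791


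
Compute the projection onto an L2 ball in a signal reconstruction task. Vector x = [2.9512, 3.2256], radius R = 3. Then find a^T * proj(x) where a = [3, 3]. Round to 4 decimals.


Step 1: Compute ||x|| (intermediates to 6 decimals).
||x|| = sqrt(2.9512^2 + 3.2256^2) = 4.371965
Step 2: Project.
Since ||x|| > R, scale = R/||x|| = 3/4.371965 = 0.68619, proj(x) = scale * x
proj(x) = [2.025084, 2.213374]
Step 3: Dot product.
a^T * proj(x) = 3*2.025084 + 3*2.213374 = 12.7154


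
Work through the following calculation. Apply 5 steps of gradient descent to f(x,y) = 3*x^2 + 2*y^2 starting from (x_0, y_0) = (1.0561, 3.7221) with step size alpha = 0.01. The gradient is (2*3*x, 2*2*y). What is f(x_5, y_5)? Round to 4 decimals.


Gradient descent on f(x,y) = 3*x^2 + 2*y^2.
Starting point: (1.0561, 3.7221), alpha = 0.01
Step 1: grad_x = 2*3*1.0561 = 6.3366, grad_y = 2*2*3.7221 = 14.8884
  x_1 = 1.0561 - 0.01*6.3366 = 0.9927
  y_1 = 3.7221 - 0.01*14.8884 = 3.5732
Step 2: grad_x = 2*3*0.9927 = 5.9564, grad_y = 2*2*3.5732 = 14.2929
  x_2 = 0.9927 - 0.01*5.9564 = 0.9332
  y_2 = 3.5732 - 0.01*14.2929 = 3.4303
Step 3: grad_x = 2*3*0.9332 = 5.599, grad_y = 2*2*3.4303 = 13.7211
  x_3 = 0.9332 - 0.01*5.599 = 0.8772
  y_3 = 3.4303 - 0.01*13.7211 = 3.2931
Step 4: grad_x = 2*3*0.8772 = 5.2631, grad_y = 2*2*3.2931 = 13.1723
  x_4 = 0.8772 - 0.01*5.2631 = 0.8245
  y_4 = 3.2931 - 0.01*13.1723 = 3.1614
Step 5: grad_x = 2*3*0.8245 = 4.9473, grad_y = 2*2*3.1614 = 12.6454
  x_5 = 0.8245 - 0.01*4.9473 = 0.7751
  y_5 = 3.1614 - 0.01*12.6454 = 3.0349
f(0.7751, 3.0349) = 3*0.7751^2 + 2*3.0349^2 = 20.2234


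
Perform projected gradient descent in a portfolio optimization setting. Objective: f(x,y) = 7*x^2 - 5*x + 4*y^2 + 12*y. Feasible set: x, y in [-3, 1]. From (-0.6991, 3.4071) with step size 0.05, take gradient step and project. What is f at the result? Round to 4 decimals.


Step 1: Compute gradient at (-0.6991, 3.4071).
grad_x = 2*7*-0.6991 - 5 = -14.7874
grad_y = 2*4*3.4071 + 12 = 39.2568
Step 2: Gradient step.
x_raw = -0.6991 - 0.05*-14.7874 = 0.0403
y_raw = 3.4071 - 0.05*39.2568 = 1.4443
Step 3: Project onto [-3, 1].
x_proj = clip(0.0403) = 0.0403
y_proj = clip(1.4443) = 1.0
Step 4: Evaluate f.
f(0.0403, 1.0) = 15.81


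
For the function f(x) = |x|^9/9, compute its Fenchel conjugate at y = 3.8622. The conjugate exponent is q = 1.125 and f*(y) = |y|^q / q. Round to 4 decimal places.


The conjugate exponent q satisfies 1/p + 1/q = 1.
p = 9, so q = 9/(9 - 1) = 1.125
|y|^q = 3.8622^1.125 = 4.5729
f*(3.8622) = 4.5729 / 1.125 = 4.0648


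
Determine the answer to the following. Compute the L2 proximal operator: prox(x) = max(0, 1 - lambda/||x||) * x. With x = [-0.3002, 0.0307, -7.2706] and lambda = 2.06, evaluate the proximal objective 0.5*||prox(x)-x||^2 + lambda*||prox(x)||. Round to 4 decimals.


Step 1: Compute ||x||.
||x|| = 7.2769
Step 2: Compute scaling factor.
scale = max(0, 1 - 2.06/7.2769) = 0.7169
Step 3: prox(x) = [-0.2152, 0.022, -5.2124]
||prox(x)|| = 5.2169
Step 4: Proximal objective.
0.5*||prox-x||^2 = 2.1218
lambda*||prox|| = 10.7468
Total = 12.8685


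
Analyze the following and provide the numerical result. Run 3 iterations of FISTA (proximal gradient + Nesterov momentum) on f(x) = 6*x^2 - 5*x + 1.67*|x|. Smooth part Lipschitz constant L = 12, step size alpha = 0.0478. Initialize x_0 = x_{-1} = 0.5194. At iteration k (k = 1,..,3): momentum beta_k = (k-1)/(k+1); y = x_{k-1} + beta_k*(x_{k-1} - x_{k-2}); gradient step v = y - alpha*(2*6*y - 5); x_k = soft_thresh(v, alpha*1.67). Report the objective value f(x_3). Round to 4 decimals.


FISTA on f(x) = 6*x^2 - 5*x + 1.67*|x|
L = 12, alpha = 0.0478
Iteration 1: beta = 0.0, y = 0.5194 + 0.0*(0.5194 - 0.5194) = 0.5194
  grad(y) = 1.2328, v = y - alpha*grad = 0.4605
  prox(v) = soft_thresh(0.4605, 0.0798) = 0.3806
Iteration 2: beta = 0.3333, y = 0.3806 + 0.3333*(0.3806 - 0.5194) = 0.3344
  grad(y) = -0.9873, v = y - alpha*grad = 0.3816
  prox(v) = soft_thresh(0.3816, 0.0798) = 0.3018
Iteration 3: beta = 0.5, y = 0.3018 + 0.5*(0.3018 - 0.3806) = 0.2623
  grad(y) = -1.8522, v = y - alpha*grad = 0.3509
  prox(v) = soft_thresh(0.3509, 0.0798) = 0.271
f(x_3) = 6*0.271^2 - 5*0.271 + 1.67*|0.271| = -0.4618


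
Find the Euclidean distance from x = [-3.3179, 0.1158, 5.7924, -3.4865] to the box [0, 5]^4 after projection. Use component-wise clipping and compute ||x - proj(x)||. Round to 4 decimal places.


Project each component onto [0, 5].
clip(-3.3179) = 0.0, clip(0.1158) = 0.1158, clip(5.7924) = 5.0, clip(-3.4865) = 0.0
Projection = [0.0, 0.1158, 5.0, 0.0]
Squared diffs: [11.0085, 0.0, 0.6279, 12.1557]
Distance = sqrt(23.7921) = 4.8777


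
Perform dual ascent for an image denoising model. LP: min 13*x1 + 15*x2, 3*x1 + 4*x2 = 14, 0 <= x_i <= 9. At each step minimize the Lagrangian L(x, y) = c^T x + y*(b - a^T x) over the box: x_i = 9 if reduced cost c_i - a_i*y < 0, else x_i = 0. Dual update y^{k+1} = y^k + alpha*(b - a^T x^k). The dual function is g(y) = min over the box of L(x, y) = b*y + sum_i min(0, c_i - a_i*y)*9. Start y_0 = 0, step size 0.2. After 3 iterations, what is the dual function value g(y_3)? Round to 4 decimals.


Dual ascent for LP: min 13*x1 + 15*x2, 3*x1 + 4*x2 = 14, 0 <= x_i <= 9
Step 1: y^k = 0.0, reduced costs: (13.0, 15.0)
  x^k = (0.0, 0.0), subgradient = b - a^T x = 14.0
  y^{k+1} = 0.0 + 0.2*14.0 = 2.8
Step 2: y^k = 2.8, reduced costs: (4.6, 3.8)
  x^k = (0.0, 0.0), subgradient = b - a^T x = 14.0
  y^{k+1} = 2.8 + 0.2*14.0 = 5.6
Step 3: y^k = 5.6, reduced costs: (-3.8, -7.4)
  x^k = (9.0, 9.0), subgradient = b - a^T x = -49.0
  y^{k+1} = 5.6 + 0.2*-49.0 = -4.2
Dual objective at y_3 = -4.2: reduced costs (25.6, 31.8), box minimizer x = (0.0, 0.0)
g(y_3) = b*y + (c1 - a1*y)*x1 + (c2 - a2*y)*x2 = 14*(-4.2) + 25.6*0.0 + 31.8*0.0 = -58.8 + 0.0 + 0.0 = -58.8


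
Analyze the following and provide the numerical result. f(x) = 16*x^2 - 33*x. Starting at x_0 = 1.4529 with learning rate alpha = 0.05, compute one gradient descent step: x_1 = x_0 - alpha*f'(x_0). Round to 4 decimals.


We compute the gradient at x_0 and apply the update.
f'(x) = 32*x - 33
f'(1.4529) = 32*1.4529 - 33 = 13.4928
x_1 = 1.4529 - 0.05*13.4928 = 0.7783


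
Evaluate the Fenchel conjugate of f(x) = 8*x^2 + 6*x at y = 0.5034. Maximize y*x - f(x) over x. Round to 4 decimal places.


f*(y) = sup_x {y*x - a*x^2 - b*x} = sup_x {(y-b)*x - a*x^2}
FOC: (y - b) - 2a*x = 0 => x* = (y - b)/(2a)
x* = (0.5034 - 6)/(2*8) = -0.3435
f*(0.5034) = (y-b)^2/(4a) = (0.5034 - 6)^2/(4*8)
= 30.2126/32 = 0.9441


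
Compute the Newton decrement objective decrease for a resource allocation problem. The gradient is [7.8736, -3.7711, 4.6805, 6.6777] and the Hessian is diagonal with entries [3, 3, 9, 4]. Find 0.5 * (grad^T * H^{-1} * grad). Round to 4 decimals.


Step 1: H is diagonal, so H^(-1) * g = [2.6245, -1.257, 0.5201, 1.6694].
Step 2: g^T H^(-1) g = sum_i g_i^2 / H_ii
  = (7.8736)^2/3 + (-3.7711)^2/3 + (4.6805)^2/9 + (6.6777)^2/4
  = 20.6645 + 4.7404 + 2.4341 + 11.1479 = 38.987
Step 3: Objective decrease = 0.5 * g^T H^(-1) g = 19.4935


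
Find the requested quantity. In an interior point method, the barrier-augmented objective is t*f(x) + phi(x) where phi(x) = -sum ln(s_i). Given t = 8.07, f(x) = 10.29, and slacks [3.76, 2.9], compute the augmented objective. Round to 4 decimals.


Step 1: Compute log-barrier.
ln values: [1.3244, 1.0647]
phi = -(1.3244 + 1.0647) = -2.3891
Step 2: Compute augmented objective.
t*f(x) = 8.07*10.29 = 83.0403
Total = 83.0403 - 2.3891 = 80.6512


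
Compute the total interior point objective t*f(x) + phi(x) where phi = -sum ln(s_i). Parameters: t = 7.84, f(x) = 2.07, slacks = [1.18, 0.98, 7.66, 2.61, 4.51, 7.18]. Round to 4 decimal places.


Step 1: Compute log-barrier.
ln values: [0.1655, -0.0202, 2.036, 0.9594, 1.5063, 1.9713]
phi = -(0.1655 - 0.0202 + 2.036 + 0.9594 + 1.5063 + 1.9713) = -6.6183
Step 2: Compute augmented objective.
t*f(x) = 7.84*2.07 = 16.2288
Total = 16.2288 - 6.6183 = 9.6105


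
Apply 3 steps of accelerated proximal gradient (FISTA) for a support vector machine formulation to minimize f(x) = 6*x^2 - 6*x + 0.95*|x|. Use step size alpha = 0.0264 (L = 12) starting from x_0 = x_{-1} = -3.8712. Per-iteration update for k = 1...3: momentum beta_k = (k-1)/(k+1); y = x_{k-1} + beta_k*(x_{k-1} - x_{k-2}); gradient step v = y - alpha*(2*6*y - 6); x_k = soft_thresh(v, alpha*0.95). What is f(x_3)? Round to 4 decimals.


FISTA on f(x) = 6*x^2 - 6*x + 0.95*|x|
L = 12, alpha = 0.0264
Iteration 1: beta = 0.0, y = -3.8712 + 0.0*(-3.8712 + 3.8712) = -3.8712
  grad(y) = -52.4544, v = y - alpha*grad = -2.4864
  prox(v) = soft_thresh(-2.4864, 0.0251) = -2.4613
Iteration 2: beta = 0.3333, y = -2.4613 + 0.3333*(-2.4613 + 3.8712) = -1.9914
  grad(y) = -29.8964, v = y - alpha*grad = -1.2021
  prox(v) = soft_thresh(-1.2021, 0.0251) = -1.177
Iteration 3: beta = 0.5, y = -1.177 + 0.5*(-1.177 + 2.4613) = -0.5349
  grad(y) = -12.4184, v = y - alpha*grad = -0.207
  prox(v) = soft_thresh(-0.207, 0.0251) = -0.1819
f(x_3) = 6*(-0.1819)^2 - 6*(-0.1819) + 0.95*|-0.1819| = 1.4631


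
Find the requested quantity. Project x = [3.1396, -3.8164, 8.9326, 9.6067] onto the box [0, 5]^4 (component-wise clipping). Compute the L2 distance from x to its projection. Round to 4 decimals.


Project each component onto [0, 5].
clip(3.1396) = 3.1396, clip(-3.8164) = 0.0, clip(8.9326) = 5.0, clip(9.6067) = 5.0
Projection = [3.1396, 0.0, 5.0, 5.0]
Squared diffs: [0.0, 14.5649, 15.4653, 21.2217]
Distance = sqrt(51.2519) = 7.159


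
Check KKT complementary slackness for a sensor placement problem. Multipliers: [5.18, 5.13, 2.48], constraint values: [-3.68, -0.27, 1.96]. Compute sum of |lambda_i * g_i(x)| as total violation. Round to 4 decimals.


KKT complementary slackness check:
lambda_1 * g_1 = 5.18 * -3.68 = -19.0624
lambda_2 * g_2 = 5.13 * -0.27 = -1.3851
lambda_3 * g_3 = 2.48 * 1.96 = 4.8608
Total violation = 19.0624 + 1.3851 + 4.8608 = 25.3083


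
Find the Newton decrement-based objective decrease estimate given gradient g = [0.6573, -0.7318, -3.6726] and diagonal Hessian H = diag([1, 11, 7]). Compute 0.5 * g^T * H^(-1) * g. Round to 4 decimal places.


Step 1: H is diagonal, so H^(-1) * g = [0.6573, -0.0665, -0.5247].
Step 2: g^T H^(-1) g = sum_i g_i^2 / H_ii
  = (0.6573)^2/1 + (-0.7318)^2/11 + (-3.6726)^2/7
  = 0.432 + 0.0487 + 1.9269 = 2.4076
Step 3: Objective decrease = 0.5 * g^T H^(-1) g = 1.2038


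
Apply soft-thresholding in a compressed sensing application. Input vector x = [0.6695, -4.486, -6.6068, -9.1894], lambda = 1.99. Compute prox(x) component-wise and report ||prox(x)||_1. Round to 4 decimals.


Soft-thresholding with lambda = 1.99:
prox(0.6695) = sign(0.6695)*max(|0.6695| - 1.99, 0) = 0.0
prox(-4.486) = sign(-4.486)*max(|-4.486| - 1.99, 0) = -2.496
prox(-6.6068) = sign(-6.6068)*max(|-6.6068| - 1.99, 0) = -4.6168
prox(-9.1894) = sign(-9.1894)*max(|-9.1894| - 1.99, 0) = -7.1994
prox(x) = [0.0, -2.496, -4.6168, -7.1994]
||prox(x)||_1 = 0.0 + 2.496 + 4.6168 + 7.1994 = 14.3122


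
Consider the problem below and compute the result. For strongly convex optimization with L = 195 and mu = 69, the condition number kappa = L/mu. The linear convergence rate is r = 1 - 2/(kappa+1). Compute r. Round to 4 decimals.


Step 1: Compute the condition number.
kappa = L/mu = 195/69 = 2.8261
Step 2: Compute the convergence rate.
r = 1 - 2/(kappa + 1) = 1 - 2*mu/(L + mu) = (L - mu)/(L + mu) = 126/264 = 0.4773


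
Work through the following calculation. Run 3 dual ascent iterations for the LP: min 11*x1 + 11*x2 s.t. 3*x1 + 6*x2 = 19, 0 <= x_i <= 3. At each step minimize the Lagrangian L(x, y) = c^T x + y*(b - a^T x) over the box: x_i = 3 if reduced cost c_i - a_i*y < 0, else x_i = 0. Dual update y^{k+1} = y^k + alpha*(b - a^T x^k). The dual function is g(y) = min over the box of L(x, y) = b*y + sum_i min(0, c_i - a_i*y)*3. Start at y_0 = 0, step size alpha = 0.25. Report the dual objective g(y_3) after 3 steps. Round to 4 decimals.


Dual ascent for LP: min 11*x1 + 11*x2, 3*x1 + 6*x2 = 19, 0 <= x_i <= 3
Step 1: y^k = 0.0, reduced costs: (11.0, 11.0)
  x^k = (0.0, 0.0), subgradient = b - a^T x = 19.0
  y^{k+1} = 0.0 + 0.25*19.0 = 4.75
Step 2: y^k = 4.75, reduced costs: (-3.25, -17.5)
  x^k = (3.0, 3.0), subgradient = b - a^T x = -8.0
  y^{k+1} = 4.75 + 0.25*-8.0 = 2.75
Step 3: y^k = 2.75, reduced costs: (2.75, -5.5)
  x^k = (0.0, 3.0), subgradient = b - a^T x = 1.0
  y^{k+1} = 2.75 + 0.25*1.0 = 3.0
Dual objective at y_3 = 3.0: reduced costs (2.0, -7.0), box minimizer x = (0.0, 3.0)
g(y_3) = b*y + (c1 - a1*y)*x1 + (c2 - a2*y)*x2 = 19*3.0 + 2.0*0.0 + (-7.0)*3.0 = 57.0 + 0.0 - 21.0 = 36.0


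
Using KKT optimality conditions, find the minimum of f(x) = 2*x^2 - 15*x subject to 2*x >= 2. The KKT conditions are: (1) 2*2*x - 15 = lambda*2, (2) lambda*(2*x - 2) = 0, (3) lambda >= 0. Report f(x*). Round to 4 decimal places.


Step 1: Try lambda = 0 (constraint inactive).
Stationarity: 2*2*x - 15 = 0
x* = 15/(2*2) = 3.75
Check constraint: 2*3.75 = 7.5 >= 2 -- satisfied.
Step 2: Compute optimal value.
f(x*) = 2*3.75^2 - 15*3.75 = -28.125


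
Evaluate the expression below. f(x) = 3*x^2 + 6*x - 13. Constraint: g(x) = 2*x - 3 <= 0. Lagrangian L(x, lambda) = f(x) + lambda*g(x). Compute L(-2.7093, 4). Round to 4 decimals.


Step 1: Evaluate f(x).
f(-2.7093) = 3*(-2.7093)^2 + 6*(-2.7093) - 13 = -7.2349
Step 2: Evaluate g(x).
g(-2.7093) = 2*-2.7093 - 3 = -8.4186
Step 3: Compute Lagrangian.
L = -7.2349 + 4*-8.4186 = -40.9093


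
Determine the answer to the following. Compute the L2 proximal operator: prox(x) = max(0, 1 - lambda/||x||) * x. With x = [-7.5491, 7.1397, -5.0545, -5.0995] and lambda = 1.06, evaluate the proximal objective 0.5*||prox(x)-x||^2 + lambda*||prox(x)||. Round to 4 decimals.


Step 1: Compute ||x||.
||x|| = 12.63
Step 2: Compute scaling factor.
scale = max(0, 1 - 1.06/12.63) = 0.9161
Step 3: prox(x) = [-6.9155, 6.5405, -4.6303, -4.6715]
||prox(x)|| = 11.57
Step 4: Proximal objective.
0.5*||prox-x||^2 = 0.5618
lambda*||prox|| = 12.2642
Total = 12.826


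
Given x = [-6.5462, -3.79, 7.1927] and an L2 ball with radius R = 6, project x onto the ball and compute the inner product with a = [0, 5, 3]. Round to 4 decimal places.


Step 1: Compute ||x|| (intermediates to 6 decimals).
||x|| = sqrt((-6.5462)^2 + (-3.79)^2 + 7.1927^2) = 10.437996
Step 2: Project.
Since ||x|| > R, scale = R/||x|| = 6/10.437996 = 0.574823, proj(x) = scale * x
proj(x) = [-3.762906, -2.178579, 4.134529]
Step 3: Dot product.
a^T * proj(x) = 0*(-3.762906) + 5*(-2.178579) + 3*4.134529 = 1.5107


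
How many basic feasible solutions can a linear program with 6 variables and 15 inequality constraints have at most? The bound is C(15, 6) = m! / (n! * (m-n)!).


Each vertex corresponds to some choice of n active constraints out of m, so the number of vertices is at most C(m, n) = m! / (n!(m-n)!).
m = 15, n = 6
Numerator: 15 * 14 * 13 * 12 * 11 * 10
Denominator: 6! = 720
C(15, 6) = 5005


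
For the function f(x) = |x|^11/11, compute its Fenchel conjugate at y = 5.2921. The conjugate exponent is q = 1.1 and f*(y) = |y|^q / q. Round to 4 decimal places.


The conjugate exponent q satisfies 1/p + 1/q = 1.
p = 11, so q = 11/(11 - 1) = 1.1
|y|^q = 5.2921^1.1 = 6.2516
f*(5.2921) = 6.2516 / 1.1 = 5.6833
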